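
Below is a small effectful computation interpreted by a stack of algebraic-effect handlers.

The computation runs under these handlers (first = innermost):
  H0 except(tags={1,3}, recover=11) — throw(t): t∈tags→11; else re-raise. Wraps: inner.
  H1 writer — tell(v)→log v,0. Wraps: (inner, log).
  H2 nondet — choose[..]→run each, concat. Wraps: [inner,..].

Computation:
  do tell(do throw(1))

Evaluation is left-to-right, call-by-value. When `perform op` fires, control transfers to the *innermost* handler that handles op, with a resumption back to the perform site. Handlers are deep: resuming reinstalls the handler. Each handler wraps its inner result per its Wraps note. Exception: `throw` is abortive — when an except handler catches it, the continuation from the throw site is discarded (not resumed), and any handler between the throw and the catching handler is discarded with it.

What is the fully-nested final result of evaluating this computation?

Working:
throw(1) @ H0 caught ⇒ 11
H1 returns (11, ())
H2 returns [(11, ())]
= [(11, ())]

Answer: [(11, ())]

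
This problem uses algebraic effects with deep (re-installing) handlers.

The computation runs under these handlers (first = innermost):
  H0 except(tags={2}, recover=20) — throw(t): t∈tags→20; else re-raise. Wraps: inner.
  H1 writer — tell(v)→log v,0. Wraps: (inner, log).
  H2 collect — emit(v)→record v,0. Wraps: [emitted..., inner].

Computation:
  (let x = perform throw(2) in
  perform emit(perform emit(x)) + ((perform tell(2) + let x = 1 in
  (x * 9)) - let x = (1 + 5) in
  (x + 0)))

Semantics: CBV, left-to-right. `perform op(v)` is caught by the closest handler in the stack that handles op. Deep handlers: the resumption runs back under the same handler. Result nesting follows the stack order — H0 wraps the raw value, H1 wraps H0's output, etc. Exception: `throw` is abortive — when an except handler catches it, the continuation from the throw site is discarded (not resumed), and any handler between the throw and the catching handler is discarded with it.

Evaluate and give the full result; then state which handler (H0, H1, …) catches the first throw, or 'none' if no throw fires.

Answer: [(20, ())] ; first throw caught by: H0

Working:
throw(2) @ H0 caught ⇒ 20
H1 returns (20, ())
H2 returns [(20, ())]
= [(20, ())]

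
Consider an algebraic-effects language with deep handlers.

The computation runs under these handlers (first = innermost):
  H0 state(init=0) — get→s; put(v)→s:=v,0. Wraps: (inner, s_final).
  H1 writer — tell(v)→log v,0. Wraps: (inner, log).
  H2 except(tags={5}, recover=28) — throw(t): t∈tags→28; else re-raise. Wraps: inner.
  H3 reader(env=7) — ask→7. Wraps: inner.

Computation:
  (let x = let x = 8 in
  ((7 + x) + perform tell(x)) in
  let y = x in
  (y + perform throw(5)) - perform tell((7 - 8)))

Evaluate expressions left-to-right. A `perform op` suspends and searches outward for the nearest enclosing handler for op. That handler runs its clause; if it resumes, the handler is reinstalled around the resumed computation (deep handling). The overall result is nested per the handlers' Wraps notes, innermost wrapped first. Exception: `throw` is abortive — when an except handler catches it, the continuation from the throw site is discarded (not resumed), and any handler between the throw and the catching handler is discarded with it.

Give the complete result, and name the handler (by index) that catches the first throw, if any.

Answer: 28 ; first throw caught by: H2

Evaluation trace:
tell(8) @ H1 ⇒ log+=8
throw(5) @ H2 caught ⇒ 28
H3 returns 28
= 28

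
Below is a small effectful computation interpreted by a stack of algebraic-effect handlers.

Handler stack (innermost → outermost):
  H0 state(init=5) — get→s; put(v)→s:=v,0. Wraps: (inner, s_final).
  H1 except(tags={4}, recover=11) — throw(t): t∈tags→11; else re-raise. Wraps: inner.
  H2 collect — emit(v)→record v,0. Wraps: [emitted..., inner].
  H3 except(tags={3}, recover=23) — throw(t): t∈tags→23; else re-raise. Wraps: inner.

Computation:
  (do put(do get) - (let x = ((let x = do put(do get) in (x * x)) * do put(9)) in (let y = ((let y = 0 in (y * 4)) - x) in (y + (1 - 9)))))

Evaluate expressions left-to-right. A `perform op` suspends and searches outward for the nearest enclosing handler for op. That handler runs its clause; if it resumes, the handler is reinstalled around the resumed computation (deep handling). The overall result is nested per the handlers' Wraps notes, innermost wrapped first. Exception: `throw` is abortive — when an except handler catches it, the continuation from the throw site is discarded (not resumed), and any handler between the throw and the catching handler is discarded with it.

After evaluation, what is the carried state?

Answer: 9

Evaluation trace:
get @ H0 ⇒ 5
put(5) @ H0 ⇒ s:=5
get @ H0 ⇒ 5
put(5) @ H0 ⇒ s:=5
put(9) @ H0 ⇒ s:=9
H0 returns (8, 9)
H1 returns (8, 9)
H2 returns [(8, 9)]
H3 returns [(8, 9)]
= [(8, 9)]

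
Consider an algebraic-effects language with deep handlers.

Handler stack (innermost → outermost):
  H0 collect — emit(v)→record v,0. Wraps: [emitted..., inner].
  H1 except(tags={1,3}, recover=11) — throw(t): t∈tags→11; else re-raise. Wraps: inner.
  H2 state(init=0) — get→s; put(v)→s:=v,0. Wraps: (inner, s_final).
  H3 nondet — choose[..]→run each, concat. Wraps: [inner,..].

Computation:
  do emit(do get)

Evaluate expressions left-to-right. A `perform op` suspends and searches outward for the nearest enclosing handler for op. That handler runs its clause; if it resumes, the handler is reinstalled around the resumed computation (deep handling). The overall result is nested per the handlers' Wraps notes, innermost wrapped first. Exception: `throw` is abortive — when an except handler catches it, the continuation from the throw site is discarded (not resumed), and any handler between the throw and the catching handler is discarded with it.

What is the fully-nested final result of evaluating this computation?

Step-by-step:
get @ H2 ⇒ 0
emit(0) @ H0 ⇒ out+=0
H0 returns [0, 0]
H1 returns [0, 0]
H2 returns ([0, 0], 0)
H3 returns [([0, 0], 0)]
= [([0, 0], 0)]

Answer: [([0, 0], 0)]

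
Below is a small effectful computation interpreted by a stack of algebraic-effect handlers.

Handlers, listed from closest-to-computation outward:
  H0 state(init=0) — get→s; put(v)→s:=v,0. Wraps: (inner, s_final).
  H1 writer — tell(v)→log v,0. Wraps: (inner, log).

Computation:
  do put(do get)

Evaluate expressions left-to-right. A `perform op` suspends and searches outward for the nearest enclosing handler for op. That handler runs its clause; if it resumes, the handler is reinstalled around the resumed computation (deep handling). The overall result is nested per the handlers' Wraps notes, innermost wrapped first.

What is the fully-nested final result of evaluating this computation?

Answer: ((0, 0), ())

Step-by-step:
get @ H0 ⇒ 0
put(0) @ H0 ⇒ s:=0
H0 returns (0, 0)
H1 returns ((0, 0), ())
= ((0, 0), ())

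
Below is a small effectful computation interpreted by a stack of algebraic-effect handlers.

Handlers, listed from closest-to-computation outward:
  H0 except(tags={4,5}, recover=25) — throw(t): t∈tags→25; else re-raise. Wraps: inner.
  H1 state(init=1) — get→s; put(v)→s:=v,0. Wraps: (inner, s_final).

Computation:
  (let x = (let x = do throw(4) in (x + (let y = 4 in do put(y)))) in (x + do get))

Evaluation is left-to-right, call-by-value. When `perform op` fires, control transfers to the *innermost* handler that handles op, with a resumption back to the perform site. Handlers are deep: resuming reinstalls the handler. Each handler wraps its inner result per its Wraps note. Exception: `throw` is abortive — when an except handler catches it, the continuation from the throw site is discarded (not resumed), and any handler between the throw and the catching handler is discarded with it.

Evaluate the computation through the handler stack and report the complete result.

Answer: (25, 1)

Step-by-step:
throw(4) @ H0 caught ⇒ 25
H1 returns (25, 1)
= (25, 1)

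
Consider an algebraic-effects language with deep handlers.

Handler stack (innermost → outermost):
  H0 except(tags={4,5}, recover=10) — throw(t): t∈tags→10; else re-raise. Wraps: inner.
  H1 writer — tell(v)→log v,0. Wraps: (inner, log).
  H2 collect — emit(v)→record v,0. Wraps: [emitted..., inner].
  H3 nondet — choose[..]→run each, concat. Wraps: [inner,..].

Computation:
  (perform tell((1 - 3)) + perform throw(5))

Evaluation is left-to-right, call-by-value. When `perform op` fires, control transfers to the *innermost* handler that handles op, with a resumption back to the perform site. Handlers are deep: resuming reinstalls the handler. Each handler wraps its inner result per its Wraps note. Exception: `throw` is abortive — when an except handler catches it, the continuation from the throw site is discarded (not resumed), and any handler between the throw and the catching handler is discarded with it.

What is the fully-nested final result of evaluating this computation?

Working:
tell(-2) @ H1 ⇒ log+=-2
throw(5) @ H0 caught ⇒ 10
H1 returns (10, (-2))
H2 returns [(10, (-2))]
H3 returns [[(10, (-2))]]
= [[(10, (-2))]]

Answer: [[(10, (-2))]]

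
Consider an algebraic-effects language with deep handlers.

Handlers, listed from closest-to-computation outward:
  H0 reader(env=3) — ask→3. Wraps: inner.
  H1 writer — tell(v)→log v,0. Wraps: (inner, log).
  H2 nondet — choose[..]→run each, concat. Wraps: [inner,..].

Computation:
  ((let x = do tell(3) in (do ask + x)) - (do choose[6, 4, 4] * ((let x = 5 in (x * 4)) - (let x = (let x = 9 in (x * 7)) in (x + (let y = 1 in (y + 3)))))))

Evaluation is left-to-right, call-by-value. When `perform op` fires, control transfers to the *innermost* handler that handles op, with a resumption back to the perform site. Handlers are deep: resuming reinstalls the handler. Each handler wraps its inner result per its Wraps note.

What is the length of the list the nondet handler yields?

Working:
tell(3) @ H1 ⇒ log+=3
ask @ H0 ⇒ 3
choose[6, 4, 4] @ H2
  branch[0] choose=6:
    H0 returns 285
    H1 returns (285, (3))
    H2 returns [(285, (3))]
  branch[1] choose=4:
    H0 returns 191
    H1 returns (191, (3))
    H2 returns [(191, (3))]
  branch[2] choose=4:
    H0 returns 191
    H1 returns (191, (3))
    H2 returns [(191, (3))]
= [(285, (3)), (191, (3)), (191, (3))]

Answer: 3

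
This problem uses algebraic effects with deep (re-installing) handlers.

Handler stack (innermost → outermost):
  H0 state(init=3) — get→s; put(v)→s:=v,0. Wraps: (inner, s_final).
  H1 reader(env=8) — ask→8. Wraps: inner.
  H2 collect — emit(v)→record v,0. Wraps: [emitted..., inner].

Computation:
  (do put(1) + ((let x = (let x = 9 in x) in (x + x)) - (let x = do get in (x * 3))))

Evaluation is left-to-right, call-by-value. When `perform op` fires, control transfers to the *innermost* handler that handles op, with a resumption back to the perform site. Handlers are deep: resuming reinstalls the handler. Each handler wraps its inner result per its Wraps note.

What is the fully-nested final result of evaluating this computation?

Answer: [(15, 1)]

Step-by-step:
put(1) @ H0 ⇒ s:=1
get @ H0 ⇒ 1
H0 returns (15, 1)
H1 returns (15, 1)
H2 returns [(15, 1)]
= [(15, 1)]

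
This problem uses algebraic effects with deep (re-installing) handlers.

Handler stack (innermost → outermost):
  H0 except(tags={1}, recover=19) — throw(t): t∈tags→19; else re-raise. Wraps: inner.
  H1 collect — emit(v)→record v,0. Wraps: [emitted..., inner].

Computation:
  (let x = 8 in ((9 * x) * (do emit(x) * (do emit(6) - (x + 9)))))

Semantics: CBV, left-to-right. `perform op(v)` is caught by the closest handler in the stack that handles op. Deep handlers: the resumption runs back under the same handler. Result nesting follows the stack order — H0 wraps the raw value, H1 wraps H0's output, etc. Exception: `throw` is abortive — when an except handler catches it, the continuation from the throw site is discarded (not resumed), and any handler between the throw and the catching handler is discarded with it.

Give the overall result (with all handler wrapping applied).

Step-by-step:
emit(8) @ H1 ⇒ out+=8
emit(6) @ H1 ⇒ out+=6
H0 returns 0
H1 returns [8, 6, 0]
= [8, 6, 0]

Answer: [8, 6, 0]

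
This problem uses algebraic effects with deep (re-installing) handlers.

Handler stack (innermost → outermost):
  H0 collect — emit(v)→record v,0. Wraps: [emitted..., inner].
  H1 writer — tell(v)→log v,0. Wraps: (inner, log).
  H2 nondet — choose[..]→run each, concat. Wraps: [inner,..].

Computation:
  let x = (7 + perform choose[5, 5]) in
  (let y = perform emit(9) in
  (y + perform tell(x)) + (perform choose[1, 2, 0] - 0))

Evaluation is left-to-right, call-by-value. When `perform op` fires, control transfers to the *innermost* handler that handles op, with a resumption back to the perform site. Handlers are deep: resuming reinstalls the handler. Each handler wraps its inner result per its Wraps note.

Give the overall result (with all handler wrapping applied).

Answer: [([9, 1], (12)), ([9, 2], (12)), ([9, 0], (12)), ([9, 1], (12)), ([9, 2], (12)), ([9, 0], (12))]

Working:
choose[5, 5] @ H2
  branch[0] choose=5:
    emit(9) @ H0 ⇒ out+=9
    tell(12) @ H1 ⇒ log+=12
    choose[1, 2, 0] @ H2
      branch[0] choose=1:
        H0 returns [9, 1]
        H1 returns ([9, 1], (12))
        H2 returns [([9, 1], (12))]
      branch[1] choose=2:
        H0 returns [9, 2]
        H1 returns ([9, 2], (12))
        H2 returns [([9, 2], (12))]
      branch[2] choose=0:
        H0 returns [9, 0]
        H1 returns ([9, 0], (12))
        H2 returns [([9, 0], (12))]
  branch[1] choose=5:
    emit(9) @ H0 ⇒ out+=9
    tell(12) @ H1 ⇒ log+=12
    choose[1, 2, 0] @ H2
      branch[0] choose=1:
        H0 returns [9, 1]
        H1 returns ([9, 1], (12))
        H2 returns [([9, 1], (12))]
      branch[1] choose=2:
        H0 returns [9, 2]
        H1 returns ([9, 2], (12))
        H2 returns [([9, 2], (12))]
      branch[2] choose=0:
        H0 returns [9, 0]
        H1 returns ([9, 0], (12))
        H2 returns [([9, 0], (12))]
= [([9, 1], (12)), ([9, 2], (12)), ([9, 0], (12)), ([9, 1], (12)), ([9, 2], (12)), ([9, 0], (12))]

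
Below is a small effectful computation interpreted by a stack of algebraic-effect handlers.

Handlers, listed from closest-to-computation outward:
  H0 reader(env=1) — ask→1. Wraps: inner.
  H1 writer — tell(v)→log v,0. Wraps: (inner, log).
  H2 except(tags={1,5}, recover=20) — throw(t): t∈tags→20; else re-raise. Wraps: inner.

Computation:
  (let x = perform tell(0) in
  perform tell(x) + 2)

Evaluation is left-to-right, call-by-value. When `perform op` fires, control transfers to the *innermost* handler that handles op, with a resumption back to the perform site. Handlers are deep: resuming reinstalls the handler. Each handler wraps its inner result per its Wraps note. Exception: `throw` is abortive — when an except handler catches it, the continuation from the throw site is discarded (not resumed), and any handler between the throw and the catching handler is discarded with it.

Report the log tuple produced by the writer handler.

Answer: (0, 0)

Evaluation trace:
tell(0) @ H1 ⇒ log+=0
tell(0) @ H1 ⇒ log+=0
H0 returns 2
H1 returns (2, (0, 0))
H2 returns (2, (0, 0))
= (2, (0, 0))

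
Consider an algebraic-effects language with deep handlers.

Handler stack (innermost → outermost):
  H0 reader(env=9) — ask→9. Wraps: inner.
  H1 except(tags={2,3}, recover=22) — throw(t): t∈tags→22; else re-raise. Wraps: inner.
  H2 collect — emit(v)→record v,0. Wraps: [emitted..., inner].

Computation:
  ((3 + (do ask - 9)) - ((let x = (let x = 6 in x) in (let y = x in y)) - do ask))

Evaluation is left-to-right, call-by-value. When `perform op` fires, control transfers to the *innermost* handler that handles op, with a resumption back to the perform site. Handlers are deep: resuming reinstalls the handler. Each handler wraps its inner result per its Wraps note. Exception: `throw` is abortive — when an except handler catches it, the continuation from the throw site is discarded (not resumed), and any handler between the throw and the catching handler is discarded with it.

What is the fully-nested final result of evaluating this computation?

Answer: [6]

Working:
ask @ H0 ⇒ 9
ask @ H0 ⇒ 9
H0 returns 6
H1 returns 6
H2 returns [6]
= [6]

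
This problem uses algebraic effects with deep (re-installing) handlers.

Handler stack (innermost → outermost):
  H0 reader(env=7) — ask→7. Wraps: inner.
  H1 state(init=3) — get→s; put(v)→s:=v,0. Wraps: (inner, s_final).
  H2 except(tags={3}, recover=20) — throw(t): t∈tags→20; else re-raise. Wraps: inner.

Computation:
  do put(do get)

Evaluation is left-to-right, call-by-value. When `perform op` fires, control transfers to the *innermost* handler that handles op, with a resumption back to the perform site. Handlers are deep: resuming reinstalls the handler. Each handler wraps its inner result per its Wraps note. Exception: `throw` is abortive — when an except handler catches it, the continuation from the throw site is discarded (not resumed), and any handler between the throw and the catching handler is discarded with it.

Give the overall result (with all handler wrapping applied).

Answer: (0, 3)

Evaluation trace:
get @ H1 ⇒ 3
put(3) @ H1 ⇒ s:=3
H0 returns 0
H1 returns (0, 3)
H2 returns (0, 3)
= (0, 3)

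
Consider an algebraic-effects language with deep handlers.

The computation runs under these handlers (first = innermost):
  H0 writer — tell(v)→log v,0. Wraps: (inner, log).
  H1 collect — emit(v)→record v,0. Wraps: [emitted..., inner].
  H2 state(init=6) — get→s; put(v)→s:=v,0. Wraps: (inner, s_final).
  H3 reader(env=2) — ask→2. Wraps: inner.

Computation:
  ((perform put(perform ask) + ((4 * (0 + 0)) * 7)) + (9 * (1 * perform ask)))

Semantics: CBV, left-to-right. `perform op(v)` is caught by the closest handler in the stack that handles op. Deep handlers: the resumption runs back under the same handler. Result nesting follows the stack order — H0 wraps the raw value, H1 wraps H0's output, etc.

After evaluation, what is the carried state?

Step-by-step:
ask @ H3 ⇒ 2
put(2) @ H2 ⇒ s:=2
ask @ H3 ⇒ 2
H0 returns (18, ())
H1 returns [(18, ())]
H2 returns ([(18, ())], 2)
H3 returns ([(18, ())], 2)
= ([(18, ())], 2)

Answer: 2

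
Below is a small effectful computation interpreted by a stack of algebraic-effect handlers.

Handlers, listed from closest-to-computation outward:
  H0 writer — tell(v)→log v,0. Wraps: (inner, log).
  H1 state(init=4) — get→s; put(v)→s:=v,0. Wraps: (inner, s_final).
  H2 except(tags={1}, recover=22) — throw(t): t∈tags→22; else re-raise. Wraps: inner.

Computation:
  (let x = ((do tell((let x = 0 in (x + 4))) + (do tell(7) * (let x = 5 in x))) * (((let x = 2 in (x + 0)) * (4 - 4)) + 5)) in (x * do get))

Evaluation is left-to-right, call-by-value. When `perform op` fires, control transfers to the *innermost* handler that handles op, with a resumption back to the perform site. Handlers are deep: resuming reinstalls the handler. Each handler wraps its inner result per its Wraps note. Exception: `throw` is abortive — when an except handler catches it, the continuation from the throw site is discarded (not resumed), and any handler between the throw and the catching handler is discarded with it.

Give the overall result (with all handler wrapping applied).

Answer: ((0, (4, 7)), 4)

Working:
tell(4) @ H0 ⇒ log+=4
tell(7) @ H0 ⇒ log+=7
get @ H1 ⇒ 4
H0 returns (0, (4, 7))
H1 returns ((0, (4, 7)), 4)
H2 returns ((0, (4, 7)), 4)
= ((0, (4, 7)), 4)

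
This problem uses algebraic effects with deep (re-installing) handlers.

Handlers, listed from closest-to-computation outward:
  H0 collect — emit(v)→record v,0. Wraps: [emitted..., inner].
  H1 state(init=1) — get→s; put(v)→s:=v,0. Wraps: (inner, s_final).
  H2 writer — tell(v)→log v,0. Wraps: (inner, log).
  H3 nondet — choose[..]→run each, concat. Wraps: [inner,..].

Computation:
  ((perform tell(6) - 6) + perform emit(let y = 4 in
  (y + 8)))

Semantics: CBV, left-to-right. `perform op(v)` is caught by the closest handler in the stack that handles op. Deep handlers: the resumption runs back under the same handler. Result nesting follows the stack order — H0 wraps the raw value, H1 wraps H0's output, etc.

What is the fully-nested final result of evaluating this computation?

Working:
tell(6) @ H2 ⇒ log+=6
emit(12) @ H0 ⇒ out+=12
H0 returns [12, -6]
H1 returns ([12, -6], 1)
H2 returns (([12, -6], 1), (6))
H3 returns [(([12, -6], 1), (6))]
= [(([12, -6], 1), (6))]

Answer: [(([12, -6], 1), (6))]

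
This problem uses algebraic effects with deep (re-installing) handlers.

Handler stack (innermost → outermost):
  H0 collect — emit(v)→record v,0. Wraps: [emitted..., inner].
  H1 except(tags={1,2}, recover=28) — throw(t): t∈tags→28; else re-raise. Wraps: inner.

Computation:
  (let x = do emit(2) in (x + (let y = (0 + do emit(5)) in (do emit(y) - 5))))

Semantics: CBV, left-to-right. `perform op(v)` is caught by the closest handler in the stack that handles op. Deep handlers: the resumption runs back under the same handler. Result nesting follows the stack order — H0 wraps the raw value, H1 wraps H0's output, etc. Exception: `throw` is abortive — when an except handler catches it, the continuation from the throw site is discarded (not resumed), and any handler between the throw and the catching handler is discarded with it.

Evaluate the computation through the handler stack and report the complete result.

Answer: [2, 5, 0, -5]

Evaluation trace:
emit(2) @ H0 ⇒ out+=2
emit(5) @ H0 ⇒ out+=5
emit(0) @ H0 ⇒ out+=0
H0 returns [2, 5, 0, -5]
H1 returns [2, 5, 0, -5]
= [2, 5, 0, -5]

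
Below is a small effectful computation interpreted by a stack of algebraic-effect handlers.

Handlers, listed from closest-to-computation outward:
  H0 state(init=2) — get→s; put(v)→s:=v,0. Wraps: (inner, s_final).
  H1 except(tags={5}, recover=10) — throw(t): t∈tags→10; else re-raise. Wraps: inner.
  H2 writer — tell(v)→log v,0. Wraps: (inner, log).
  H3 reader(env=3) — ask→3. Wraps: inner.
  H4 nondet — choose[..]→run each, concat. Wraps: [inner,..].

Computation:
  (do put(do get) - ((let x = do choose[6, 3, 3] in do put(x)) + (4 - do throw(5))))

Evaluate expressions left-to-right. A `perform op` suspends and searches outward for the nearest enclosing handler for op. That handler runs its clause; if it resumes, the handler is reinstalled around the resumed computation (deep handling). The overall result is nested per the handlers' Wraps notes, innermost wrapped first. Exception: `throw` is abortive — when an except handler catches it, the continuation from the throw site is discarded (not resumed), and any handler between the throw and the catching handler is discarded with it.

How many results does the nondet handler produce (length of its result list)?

Working:
get @ H0 ⇒ 2
put(2) @ H0 ⇒ s:=2
choose[6, 3, 3] @ H4
  branch[0] choose=6:
    put(6) @ H0 ⇒ s:=6
    throw(5) @ H1 caught ⇒ 10
    H2 returns (10, ())
    H3 returns (10, ())
    H4 returns [(10, ())]
  branch[1] choose=3:
    put(3) @ H0 ⇒ s:=3
    throw(5) @ H1 caught ⇒ 10
    H2 returns (10, ())
    H3 returns (10, ())
    H4 returns [(10, ())]
  branch[2] choose=3:
    put(3) @ H0 ⇒ s:=3
    throw(5) @ H1 caught ⇒ 10
    H2 returns (10, ())
    H3 returns (10, ())
    H4 returns [(10, ())]
= [(10, ()), (10, ()), (10, ())]

Answer: 3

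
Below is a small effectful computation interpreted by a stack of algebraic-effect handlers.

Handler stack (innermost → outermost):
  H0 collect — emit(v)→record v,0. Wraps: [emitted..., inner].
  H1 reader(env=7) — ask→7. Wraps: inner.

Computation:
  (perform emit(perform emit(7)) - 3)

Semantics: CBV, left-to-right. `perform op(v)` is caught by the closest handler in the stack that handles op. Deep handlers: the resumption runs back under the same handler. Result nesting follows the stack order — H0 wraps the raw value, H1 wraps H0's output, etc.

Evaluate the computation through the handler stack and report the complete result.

Step-by-step:
emit(7) @ H0 ⇒ out+=7
emit(0) @ H0 ⇒ out+=0
H0 returns [7, 0, -3]
H1 returns [7, 0, -3]
= [7, 0, -3]

Answer: [7, 0, -3]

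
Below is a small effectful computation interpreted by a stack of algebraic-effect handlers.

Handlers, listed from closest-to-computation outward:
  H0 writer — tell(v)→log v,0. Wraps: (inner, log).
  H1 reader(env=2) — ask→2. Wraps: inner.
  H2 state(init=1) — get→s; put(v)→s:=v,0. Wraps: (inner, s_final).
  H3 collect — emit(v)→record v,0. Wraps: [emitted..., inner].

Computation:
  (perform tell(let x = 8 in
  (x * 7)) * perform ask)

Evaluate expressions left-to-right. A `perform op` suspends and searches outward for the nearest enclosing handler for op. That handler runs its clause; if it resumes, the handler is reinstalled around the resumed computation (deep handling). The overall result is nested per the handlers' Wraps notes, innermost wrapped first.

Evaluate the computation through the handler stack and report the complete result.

Answer: [((0, (56)), 1)]

Working:
tell(56) @ H0 ⇒ log+=56
ask @ H1 ⇒ 2
H0 returns (0, (56))
H1 returns (0, (56))
H2 returns ((0, (56)), 1)
H3 returns [((0, (56)), 1)]
= [((0, (56)), 1)]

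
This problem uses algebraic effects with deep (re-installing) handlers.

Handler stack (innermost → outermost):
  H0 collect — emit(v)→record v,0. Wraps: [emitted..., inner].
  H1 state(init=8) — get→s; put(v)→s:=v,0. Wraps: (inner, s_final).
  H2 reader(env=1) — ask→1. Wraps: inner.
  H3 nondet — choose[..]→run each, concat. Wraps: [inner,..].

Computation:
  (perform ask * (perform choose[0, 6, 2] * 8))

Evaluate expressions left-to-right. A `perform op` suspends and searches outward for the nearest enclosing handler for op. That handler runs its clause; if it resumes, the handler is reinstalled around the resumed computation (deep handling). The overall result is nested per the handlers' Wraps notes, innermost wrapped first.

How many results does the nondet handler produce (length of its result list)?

Answer: 3

Step-by-step:
ask @ H2 ⇒ 1
choose[0, 6, 2] @ H3
  branch[0] choose=0:
    H0 returns [0]
    H1 returns ([0], 8)
    H2 returns ([0], 8)
    H3 returns [([0], 8)]
  branch[1] choose=6:
    H0 returns [48]
    H1 returns ([48], 8)
    H2 returns ([48], 8)
    H3 returns [([48], 8)]
  branch[2] choose=2:
    H0 returns [16]
    H1 returns ([16], 8)
    H2 returns ([16], 8)
    H3 returns [([16], 8)]
= [([0], 8), ([48], 8), ([16], 8)]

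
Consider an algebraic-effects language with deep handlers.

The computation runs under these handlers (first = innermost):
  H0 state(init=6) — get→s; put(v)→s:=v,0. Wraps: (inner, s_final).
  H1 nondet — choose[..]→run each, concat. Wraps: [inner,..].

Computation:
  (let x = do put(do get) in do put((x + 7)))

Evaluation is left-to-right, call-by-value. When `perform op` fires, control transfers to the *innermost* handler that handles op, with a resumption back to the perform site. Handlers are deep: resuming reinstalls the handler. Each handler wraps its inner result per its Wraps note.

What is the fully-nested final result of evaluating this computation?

Working:
get @ H0 ⇒ 6
put(6) @ H0 ⇒ s:=6
put(7) @ H0 ⇒ s:=7
H0 returns (0, 7)
H1 returns [(0, 7)]
= [(0, 7)]

Answer: [(0, 7)]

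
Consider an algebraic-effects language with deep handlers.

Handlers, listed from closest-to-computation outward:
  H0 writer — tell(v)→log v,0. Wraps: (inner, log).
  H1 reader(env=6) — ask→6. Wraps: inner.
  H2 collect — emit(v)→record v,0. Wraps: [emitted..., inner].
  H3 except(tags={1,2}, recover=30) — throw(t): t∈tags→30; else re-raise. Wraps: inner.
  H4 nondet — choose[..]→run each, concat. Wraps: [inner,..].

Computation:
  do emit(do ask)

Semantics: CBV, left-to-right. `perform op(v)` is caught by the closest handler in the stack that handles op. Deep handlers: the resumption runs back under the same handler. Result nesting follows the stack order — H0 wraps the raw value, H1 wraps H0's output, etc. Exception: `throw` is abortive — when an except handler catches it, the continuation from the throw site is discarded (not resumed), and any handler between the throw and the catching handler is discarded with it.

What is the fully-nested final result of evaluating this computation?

Answer: [[6, (0, ())]]

Step-by-step:
ask @ H1 ⇒ 6
emit(6) @ H2 ⇒ out+=6
H0 returns (0, ())
H1 returns (0, ())
H2 returns [6, (0, ())]
H3 returns [6, (0, ())]
H4 returns [[6, (0, ())]]
= [[6, (0, ())]]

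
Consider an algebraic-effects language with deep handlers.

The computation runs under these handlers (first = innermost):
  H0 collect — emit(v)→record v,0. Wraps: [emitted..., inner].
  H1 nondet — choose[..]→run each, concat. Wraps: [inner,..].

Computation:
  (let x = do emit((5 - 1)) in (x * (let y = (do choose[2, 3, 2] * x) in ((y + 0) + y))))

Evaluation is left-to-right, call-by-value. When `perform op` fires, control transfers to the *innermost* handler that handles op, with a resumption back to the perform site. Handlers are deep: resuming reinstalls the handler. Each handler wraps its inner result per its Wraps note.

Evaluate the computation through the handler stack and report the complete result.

Answer: [[4, 0], [4, 0], [4, 0]]

Working:
emit(4) @ H0 ⇒ out+=4
choose[2, 3, 2] @ H1
  branch[0] choose=2:
    H0 returns [4, 0]
    H1 returns [[4, 0]]
  branch[1] choose=3:
    H0 returns [4, 0]
    H1 returns [[4, 0]]
  branch[2] choose=2:
    H0 returns [4, 0]
    H1 returns [[4, 0]]
= [[4, 0], [4, 0], [4, 0]]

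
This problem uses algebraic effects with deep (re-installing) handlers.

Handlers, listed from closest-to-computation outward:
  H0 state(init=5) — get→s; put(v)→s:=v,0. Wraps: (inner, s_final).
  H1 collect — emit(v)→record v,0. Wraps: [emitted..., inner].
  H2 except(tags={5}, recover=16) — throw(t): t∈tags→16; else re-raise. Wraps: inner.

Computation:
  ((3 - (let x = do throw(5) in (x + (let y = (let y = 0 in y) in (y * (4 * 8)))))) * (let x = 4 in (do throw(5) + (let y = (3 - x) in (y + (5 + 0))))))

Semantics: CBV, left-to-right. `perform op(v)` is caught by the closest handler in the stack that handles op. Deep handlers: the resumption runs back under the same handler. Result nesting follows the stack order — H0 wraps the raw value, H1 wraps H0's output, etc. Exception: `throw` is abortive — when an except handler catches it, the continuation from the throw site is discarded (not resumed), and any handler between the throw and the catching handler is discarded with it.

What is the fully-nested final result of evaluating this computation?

Working:
throw(5) @ H2 caught ⇒ 16
= 16

Answer: 16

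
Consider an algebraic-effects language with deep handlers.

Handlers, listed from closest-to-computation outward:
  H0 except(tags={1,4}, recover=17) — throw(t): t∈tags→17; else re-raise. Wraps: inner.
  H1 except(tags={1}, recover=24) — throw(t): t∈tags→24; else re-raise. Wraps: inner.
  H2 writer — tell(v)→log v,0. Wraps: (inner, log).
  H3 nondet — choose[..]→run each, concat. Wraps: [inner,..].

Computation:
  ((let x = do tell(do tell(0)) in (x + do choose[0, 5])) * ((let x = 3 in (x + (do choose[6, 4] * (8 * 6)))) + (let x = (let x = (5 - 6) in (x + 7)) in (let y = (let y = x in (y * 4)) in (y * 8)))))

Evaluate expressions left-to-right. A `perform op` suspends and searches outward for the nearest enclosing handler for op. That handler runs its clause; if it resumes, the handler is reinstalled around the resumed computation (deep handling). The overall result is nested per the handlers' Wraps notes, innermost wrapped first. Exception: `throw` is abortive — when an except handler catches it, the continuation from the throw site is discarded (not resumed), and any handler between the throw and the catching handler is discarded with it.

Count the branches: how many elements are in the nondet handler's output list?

Answer: 4

Working:
tell(0) @ H2 ⇒ log+=0
tell(0) @ H2 ⇒ log+=0
choose[0, 5] @ H3
  branch[0] choose=0:
    choose[6, 4] @ H3
      branch[0] choose=6:
        H0 returns 0
        H1 returns 0
        H2 returns (0, (0, 0))
        H3 returns [(0, (0, 0))]
      branch[1] choose=4:
        H0 returns 0
        H1 returns 0
        H2 returns (0, (0, 0))
        H3 returns [(0, (0, 0))]
  branch[1] choose=5:
    choose[6, 4] @ H3
      branch[0] choose=6:
        H0 returns 2415
        H1 returns 2415
        H2 returns (2415, (0, 0))
        H3 returns [(2415, (0, 0))]
      branch[1] choose=4:
        H0 returns 1935
        H1 returns 1935
        H2 returns (1935, (0, 0))
        H3 returns [(1935, (0, 0))]
= [(0, (0, 0)), (0, (0, 0)), (2415, (0, 0)), (1935, (0, 0))]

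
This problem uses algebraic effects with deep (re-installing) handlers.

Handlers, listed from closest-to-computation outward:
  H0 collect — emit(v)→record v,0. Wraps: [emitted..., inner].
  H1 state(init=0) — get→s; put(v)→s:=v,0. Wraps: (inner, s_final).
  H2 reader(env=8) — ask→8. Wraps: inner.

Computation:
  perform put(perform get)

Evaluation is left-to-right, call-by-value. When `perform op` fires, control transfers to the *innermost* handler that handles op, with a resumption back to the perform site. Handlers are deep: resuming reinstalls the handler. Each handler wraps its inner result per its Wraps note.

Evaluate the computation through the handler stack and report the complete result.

Step-by-step:
get @ H1 ⇒ 0
put(0) @ H1 ⇒ s:=0
H0 returns [0]
H1 returns ([0], 0)
H2 returns ([0], 0)
= ([0], 0)

Answer: ([0], 0)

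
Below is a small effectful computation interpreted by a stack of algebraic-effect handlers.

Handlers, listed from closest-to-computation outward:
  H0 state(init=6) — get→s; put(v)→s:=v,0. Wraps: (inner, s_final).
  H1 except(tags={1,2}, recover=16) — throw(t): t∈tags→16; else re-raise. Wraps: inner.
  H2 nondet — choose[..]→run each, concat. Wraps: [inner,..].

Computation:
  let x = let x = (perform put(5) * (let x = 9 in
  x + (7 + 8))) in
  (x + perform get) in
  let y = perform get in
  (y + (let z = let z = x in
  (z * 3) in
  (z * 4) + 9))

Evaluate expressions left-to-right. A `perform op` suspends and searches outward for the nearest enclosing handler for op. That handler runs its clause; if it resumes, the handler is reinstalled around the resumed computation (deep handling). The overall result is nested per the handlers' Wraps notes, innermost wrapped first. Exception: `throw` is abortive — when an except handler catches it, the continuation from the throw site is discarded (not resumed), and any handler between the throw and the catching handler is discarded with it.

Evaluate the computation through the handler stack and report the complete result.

Working:
put(5) @ H0 ⇒ s:=5
get @ H0 ⇒ 5
get @ H0 ⇒ 5
H0 returns (74, 5)
H1 returns (74, 5)
H2 returns [(74, 5)]
= [(74, 5)]

Answer: [(74, 5)]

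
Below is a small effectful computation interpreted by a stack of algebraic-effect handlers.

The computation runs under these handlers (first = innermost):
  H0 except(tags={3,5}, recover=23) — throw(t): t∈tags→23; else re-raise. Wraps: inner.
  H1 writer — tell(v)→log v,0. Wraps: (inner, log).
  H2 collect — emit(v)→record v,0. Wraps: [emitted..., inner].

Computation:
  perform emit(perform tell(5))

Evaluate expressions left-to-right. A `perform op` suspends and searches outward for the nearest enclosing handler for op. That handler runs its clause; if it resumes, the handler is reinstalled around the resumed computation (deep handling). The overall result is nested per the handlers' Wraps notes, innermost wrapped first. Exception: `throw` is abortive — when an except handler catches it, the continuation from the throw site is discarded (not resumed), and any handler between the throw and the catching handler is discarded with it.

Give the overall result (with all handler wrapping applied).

Step-by-step:
tell(5) @ H1 ⇒ log+=5
emit(0) @ H2 ⇒ out+=0
H0 returns 0
H1 returns (0, (5))
H2 returns [0, (0, (5))]
= [0, (0, (5))]

Answer: [0, (0, (5))]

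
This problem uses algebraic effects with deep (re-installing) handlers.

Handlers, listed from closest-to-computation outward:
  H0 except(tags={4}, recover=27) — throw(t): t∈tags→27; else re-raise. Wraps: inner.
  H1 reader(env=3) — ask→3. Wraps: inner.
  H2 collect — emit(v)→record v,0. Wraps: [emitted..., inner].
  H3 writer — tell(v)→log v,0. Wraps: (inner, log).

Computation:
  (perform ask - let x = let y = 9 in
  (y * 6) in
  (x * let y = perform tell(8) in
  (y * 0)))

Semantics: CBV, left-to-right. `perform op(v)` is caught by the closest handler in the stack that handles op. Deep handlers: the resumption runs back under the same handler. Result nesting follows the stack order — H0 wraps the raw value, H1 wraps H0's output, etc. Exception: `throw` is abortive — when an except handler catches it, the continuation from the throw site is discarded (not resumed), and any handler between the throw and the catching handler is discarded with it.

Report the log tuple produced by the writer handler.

Working:
ask @ H1 ⇒ 3
tell(8) @ H3 ⇒ log+=8
H0 returns 3
H1 returns 3
H2 returns [3]
H3 returns ([3], (8))
= ([3], (8))

Answer: (8)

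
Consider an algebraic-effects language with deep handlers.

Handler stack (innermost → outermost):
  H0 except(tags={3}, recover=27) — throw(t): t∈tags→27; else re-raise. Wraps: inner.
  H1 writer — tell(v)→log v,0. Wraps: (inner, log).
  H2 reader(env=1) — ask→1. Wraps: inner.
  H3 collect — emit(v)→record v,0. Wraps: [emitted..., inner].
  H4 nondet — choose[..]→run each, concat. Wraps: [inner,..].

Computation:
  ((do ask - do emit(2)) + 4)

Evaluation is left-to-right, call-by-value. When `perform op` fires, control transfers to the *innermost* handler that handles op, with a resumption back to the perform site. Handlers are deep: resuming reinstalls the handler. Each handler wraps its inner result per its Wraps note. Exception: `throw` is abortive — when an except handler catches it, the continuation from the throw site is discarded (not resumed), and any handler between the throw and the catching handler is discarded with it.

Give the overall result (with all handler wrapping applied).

Answer: [[2, (5, ())]]

Working:
ask @ H2 ⇒ 1
emit(2) @ H3 ⇒ out+=2
H0 returns 5
H1 returns (5, ())
H2 returns (5, ())
H3 returns [2, (5, ())]
H4 returns [[2, (5, ())]]
= [[2, (5, ())]]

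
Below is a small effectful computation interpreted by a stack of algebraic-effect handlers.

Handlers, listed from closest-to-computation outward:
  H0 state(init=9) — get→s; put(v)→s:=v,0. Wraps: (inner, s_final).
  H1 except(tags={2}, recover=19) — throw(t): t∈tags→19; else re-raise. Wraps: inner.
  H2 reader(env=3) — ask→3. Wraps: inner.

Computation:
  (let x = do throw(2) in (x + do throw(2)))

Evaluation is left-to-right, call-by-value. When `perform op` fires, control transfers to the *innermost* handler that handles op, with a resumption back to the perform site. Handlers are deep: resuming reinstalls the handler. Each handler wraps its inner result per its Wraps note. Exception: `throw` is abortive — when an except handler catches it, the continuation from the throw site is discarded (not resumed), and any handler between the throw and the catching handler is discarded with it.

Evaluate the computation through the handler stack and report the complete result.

Answer: 19

Working:
throw(2) @ H1 caught ⇒ 19
H2 returns 19
= 19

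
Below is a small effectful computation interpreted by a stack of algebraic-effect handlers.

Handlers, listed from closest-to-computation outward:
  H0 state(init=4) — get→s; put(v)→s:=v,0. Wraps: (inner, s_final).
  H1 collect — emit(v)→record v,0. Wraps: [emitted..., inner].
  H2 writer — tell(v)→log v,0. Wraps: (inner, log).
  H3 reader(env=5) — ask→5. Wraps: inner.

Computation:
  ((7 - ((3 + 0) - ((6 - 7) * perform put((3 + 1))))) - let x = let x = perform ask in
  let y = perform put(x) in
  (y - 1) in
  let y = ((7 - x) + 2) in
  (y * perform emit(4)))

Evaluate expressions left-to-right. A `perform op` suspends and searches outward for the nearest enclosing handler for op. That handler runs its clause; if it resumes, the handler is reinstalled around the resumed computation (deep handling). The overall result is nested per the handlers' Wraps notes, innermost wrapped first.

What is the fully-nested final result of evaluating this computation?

Step-by-step:
put(4) @ H0 ⇒ s:=4
ask @ H3 ⇒ 5
put(5) @ H0 ⇒ s:=5
emit(4) @ H1 ⇒ out+=4
H0 returns (4, 5)
H1 returns [4, (4, 5)]
H2 returns ([4, (4, 5)], ())
H3 returns ([4, (4, 5)], ())
= ([4, (4, 5)], ())

Answer: ([4, (4, 5)], ())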